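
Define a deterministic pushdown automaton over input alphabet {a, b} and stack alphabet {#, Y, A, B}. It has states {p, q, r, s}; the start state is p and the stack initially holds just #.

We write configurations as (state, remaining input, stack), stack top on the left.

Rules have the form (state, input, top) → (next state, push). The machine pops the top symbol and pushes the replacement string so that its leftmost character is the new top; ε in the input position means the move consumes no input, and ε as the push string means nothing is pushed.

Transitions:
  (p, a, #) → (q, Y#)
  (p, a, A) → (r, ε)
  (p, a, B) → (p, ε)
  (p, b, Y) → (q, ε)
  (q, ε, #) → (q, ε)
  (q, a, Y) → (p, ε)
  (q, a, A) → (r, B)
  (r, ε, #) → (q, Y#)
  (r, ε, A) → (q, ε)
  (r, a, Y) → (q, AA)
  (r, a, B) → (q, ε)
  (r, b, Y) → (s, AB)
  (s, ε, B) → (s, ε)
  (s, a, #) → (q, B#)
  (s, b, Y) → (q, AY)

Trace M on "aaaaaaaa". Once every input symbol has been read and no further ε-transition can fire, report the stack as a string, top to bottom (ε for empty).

(p, aaaaaaaa, #)
  read a, top #: go to q, push Y# → (q, aaaaaaa, Y#)
  read a, top Y: go to p, push ε → (p, aaaaaa, #)
  read a, top #: go to q, push Y# → (q, aaaaa, Y#)
  read a, top Y: go to p, push ε → (p, aaaa, #)
  read a, top #: go to q, push Y# → (q, aaa, Y#)
  read a, top Y: go to p, push ε → (p, aa, #)
  read a, top #: go to q, push Y# → (q, a, Y#)
  read a, top Y: go to p, push ε → (p, ε, #)
All input consumed in state p with stack #.

#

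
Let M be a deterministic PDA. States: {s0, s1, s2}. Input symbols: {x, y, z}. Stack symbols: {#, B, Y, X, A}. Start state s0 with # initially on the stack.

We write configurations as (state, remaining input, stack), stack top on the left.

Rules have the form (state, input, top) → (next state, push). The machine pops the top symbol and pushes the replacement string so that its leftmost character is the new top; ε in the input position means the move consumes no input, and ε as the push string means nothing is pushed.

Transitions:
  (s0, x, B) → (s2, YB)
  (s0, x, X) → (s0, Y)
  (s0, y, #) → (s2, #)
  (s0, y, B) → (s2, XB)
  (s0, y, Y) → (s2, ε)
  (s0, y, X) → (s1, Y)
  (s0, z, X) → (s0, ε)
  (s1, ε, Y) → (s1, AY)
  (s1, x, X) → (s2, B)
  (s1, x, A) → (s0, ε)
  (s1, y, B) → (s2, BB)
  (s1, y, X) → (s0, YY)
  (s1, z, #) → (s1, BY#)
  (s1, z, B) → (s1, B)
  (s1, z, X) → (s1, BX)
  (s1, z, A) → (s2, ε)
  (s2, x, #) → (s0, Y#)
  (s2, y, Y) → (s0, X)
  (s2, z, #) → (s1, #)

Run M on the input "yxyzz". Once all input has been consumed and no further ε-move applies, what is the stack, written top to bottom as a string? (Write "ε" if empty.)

BY#

(s0, yxyzz, #)
  read y, top #: go to s2, push # → (s2, xyzz, #)
  read x, top #: go to s0, push Y# → (s0, yzz, Y#)
  read y, top Y: go to s2, push ε → (s2, zz, #)
  read z, top #: go to s1, push # → (s1, z, #)
  read z, top #: go to s1, push BY# → (s1, ε, BY#)
All input consumed in state s1 with stack BY#.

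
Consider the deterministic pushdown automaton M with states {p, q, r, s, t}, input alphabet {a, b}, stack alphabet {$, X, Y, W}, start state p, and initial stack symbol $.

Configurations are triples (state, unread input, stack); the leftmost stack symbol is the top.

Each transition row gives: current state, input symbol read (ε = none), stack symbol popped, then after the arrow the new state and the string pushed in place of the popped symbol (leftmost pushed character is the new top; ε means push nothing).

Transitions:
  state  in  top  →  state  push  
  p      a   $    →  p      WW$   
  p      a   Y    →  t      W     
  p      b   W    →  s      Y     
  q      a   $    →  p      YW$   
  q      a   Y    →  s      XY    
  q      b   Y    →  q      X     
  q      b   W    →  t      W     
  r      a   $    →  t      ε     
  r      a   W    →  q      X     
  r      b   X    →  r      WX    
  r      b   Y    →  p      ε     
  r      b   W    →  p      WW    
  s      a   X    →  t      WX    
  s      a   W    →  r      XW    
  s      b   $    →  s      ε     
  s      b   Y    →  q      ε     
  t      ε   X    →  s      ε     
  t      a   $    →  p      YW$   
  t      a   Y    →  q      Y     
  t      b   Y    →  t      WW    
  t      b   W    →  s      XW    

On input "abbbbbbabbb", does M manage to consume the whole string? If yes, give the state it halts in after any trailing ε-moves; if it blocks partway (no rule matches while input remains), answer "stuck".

stuck

(p, abbbbbbabbb, $)
  read a, top $: go to p, push WW$ → (p, bbbbbbabbb, WW$)
  read b, top W: go to s, push Y → (s, bbbbbabbb, YW$)
  read b, top Y: go to q, push ε → (q, bbbbabbb, W$)
  read b, top W: go to t, push W → (t, bbbabbb, W$)
  read b, top W: go to s, push XW → (s, bbabbb, XW$)
No transition for (s, b, top X); M blocks with input bbabbb remaining.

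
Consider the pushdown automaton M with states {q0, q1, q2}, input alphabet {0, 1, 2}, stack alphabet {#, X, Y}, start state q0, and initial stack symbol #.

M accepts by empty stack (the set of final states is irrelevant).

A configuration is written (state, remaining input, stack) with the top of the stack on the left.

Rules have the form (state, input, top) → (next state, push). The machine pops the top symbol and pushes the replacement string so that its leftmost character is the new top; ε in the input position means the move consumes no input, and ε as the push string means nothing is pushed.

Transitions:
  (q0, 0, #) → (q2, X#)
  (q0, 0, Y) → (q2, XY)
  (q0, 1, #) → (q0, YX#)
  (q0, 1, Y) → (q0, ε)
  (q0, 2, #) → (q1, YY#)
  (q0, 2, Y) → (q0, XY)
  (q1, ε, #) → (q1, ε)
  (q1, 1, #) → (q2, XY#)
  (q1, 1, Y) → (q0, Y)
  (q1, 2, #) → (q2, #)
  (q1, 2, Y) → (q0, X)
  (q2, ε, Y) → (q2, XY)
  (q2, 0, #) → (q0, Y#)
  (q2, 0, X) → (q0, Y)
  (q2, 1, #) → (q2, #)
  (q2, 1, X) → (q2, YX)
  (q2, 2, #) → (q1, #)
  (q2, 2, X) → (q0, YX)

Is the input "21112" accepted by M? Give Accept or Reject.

No computation consumes all input and empties the stack.

Reject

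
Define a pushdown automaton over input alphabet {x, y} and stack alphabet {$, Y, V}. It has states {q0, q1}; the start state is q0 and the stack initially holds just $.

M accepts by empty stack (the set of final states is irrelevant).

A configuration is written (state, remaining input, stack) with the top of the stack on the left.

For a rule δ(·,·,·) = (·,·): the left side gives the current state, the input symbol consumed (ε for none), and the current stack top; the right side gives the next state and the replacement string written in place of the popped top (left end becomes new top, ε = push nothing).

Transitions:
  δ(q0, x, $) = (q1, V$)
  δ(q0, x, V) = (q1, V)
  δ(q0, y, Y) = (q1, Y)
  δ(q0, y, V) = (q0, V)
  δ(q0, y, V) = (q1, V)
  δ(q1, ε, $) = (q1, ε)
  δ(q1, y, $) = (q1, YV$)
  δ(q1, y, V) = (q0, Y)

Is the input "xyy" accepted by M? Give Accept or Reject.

Reject

No computation consumes all input and empties the stack.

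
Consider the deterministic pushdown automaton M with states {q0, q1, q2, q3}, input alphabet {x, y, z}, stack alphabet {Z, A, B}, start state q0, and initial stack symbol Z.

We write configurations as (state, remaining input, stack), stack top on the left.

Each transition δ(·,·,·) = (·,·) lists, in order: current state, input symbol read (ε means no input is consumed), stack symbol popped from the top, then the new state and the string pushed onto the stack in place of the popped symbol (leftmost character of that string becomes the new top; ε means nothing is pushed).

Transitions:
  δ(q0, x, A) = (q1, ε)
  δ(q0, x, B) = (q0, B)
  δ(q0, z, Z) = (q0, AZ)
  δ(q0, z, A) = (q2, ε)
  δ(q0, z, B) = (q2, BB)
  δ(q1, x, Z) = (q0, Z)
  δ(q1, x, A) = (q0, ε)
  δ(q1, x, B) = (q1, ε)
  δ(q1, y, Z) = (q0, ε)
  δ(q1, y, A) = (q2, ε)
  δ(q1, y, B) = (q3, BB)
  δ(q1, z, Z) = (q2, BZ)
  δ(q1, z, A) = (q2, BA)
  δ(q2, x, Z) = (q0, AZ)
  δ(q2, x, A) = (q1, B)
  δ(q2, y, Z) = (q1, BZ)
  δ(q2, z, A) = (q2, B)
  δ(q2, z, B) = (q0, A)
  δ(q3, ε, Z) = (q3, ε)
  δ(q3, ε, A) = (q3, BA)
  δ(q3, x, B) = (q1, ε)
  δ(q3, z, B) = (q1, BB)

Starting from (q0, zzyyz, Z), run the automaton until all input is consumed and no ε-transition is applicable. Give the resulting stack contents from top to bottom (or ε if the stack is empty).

BBBZ

(q0, zzyyz, Z) ⊢ (q0, zyyz, AZ) ⊢ (q2, yyz, Z) ⊢ (q1, yz, BZ) ⊢ (q3, z, BBZ) ⊢ (q1, ε, BBBZ)
All input consumed in state q1 with stack BBBZ.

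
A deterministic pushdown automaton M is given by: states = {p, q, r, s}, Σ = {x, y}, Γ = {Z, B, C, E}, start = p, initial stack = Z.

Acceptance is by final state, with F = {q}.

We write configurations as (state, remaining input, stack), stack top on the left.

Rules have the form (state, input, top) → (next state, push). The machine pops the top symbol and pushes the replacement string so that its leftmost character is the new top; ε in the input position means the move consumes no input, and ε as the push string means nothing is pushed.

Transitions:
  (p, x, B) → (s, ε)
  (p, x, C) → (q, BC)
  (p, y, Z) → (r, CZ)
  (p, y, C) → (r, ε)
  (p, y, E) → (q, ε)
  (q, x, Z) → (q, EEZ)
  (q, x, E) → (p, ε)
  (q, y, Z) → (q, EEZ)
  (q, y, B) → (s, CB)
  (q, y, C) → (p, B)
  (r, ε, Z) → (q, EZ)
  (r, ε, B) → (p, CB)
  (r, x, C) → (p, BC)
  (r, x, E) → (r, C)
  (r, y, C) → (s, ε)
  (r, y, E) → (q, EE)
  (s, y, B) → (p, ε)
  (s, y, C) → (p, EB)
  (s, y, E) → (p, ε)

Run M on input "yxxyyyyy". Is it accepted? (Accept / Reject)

Accept

(p, yxxyyyyy, Z) ⊢ (r, xxyyyyy, CZ) ⊢ (p, xyyyyy, BCZ) ⊢ (s, yyyyy, CZ) ⊢ (p, yyyy, EBZ) ⊢ (q, yyy, BZ) ⊢ (s, yy, CBZ) ⊢ (p, y, EBBZ) ⊢ (q, ε, BBZ)
All input consumed; state q ∈ F.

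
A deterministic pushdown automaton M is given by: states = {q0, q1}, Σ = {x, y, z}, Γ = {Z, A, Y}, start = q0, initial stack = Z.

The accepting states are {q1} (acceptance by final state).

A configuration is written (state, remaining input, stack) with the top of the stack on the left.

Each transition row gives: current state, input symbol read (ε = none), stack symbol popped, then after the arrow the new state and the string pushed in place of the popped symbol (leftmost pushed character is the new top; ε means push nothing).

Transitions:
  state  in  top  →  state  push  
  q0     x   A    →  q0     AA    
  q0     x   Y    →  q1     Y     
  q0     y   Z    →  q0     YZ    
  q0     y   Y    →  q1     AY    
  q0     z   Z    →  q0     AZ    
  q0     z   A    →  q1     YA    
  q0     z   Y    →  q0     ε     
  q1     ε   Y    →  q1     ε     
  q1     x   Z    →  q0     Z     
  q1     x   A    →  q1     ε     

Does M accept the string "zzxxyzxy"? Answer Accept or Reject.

(q0, zzxxyzxy, Z) ⊢ (q0, zxxyzxy, AZ) ⊢ (q1, xxyzxy, YAZ) ⊢ (q1, xxyzxy, AZ) ⊢ (q1, xyzxy, Z) ⊢ (q0, yzxy, Z) ⊢ (q0, zxy, YZ) ⊢ (q0, xy, Z)
No transition applies at (q0, xy, Z); input not fully consumed.

Reject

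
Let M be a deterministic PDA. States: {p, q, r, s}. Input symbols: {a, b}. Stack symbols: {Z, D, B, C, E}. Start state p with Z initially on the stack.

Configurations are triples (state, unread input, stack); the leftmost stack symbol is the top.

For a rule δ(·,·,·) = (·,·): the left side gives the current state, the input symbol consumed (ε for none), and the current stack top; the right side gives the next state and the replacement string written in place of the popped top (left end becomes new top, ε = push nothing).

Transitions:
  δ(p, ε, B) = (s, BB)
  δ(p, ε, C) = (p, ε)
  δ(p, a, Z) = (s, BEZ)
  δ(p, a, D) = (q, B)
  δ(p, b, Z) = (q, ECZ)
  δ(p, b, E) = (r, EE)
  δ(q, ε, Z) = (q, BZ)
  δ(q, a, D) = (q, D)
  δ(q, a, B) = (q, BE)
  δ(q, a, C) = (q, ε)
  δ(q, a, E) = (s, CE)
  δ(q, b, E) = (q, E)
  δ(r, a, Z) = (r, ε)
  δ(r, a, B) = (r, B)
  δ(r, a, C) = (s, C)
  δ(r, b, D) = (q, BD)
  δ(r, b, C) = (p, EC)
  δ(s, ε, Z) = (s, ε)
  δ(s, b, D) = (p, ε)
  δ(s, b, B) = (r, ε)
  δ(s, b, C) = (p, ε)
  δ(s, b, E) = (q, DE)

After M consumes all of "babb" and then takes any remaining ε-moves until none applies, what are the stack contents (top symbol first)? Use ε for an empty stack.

(p, babb, Z) ⊢ (q, abb, ECZ) ⊢ (s, bb, CECZ) ⊢ (p, b, ECZ) ⊢ (r, ε, EECZ)
All input consumed in state r with stack EECZ.

EECZ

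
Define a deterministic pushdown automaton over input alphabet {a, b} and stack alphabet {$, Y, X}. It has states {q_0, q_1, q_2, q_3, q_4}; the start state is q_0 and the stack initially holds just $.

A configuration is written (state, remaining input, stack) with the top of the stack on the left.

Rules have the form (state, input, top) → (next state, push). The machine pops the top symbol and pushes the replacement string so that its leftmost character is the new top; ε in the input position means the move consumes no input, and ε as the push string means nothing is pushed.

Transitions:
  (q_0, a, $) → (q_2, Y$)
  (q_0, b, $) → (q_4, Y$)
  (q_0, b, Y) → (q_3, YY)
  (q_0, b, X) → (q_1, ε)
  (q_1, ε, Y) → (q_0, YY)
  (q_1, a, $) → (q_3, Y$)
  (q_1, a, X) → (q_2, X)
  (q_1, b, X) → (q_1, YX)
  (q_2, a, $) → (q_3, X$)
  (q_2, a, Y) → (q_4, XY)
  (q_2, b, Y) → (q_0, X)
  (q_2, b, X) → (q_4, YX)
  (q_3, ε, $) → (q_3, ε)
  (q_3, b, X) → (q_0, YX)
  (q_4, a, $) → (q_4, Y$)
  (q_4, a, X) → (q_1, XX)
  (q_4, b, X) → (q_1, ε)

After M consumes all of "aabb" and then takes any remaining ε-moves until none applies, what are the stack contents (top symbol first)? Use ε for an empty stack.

(q_0, aabb, $)
  read a, top $: go to q_2, push Y$ → (q_2, abb, Y$)
  read a, top Y: go to q_4, push XY → (q_4, bb, XY$)
  read b, top X: go to q_1, push ε → (q_1, b, Y$)
  ε-move, top Y: go to q_0, push YY → (q_0, b, YY$)
  read b, top Y: go to q_3, push YY → (q_3, ε, YYY$)
All input consumed in state q_3 with stack YYY$.

YYY$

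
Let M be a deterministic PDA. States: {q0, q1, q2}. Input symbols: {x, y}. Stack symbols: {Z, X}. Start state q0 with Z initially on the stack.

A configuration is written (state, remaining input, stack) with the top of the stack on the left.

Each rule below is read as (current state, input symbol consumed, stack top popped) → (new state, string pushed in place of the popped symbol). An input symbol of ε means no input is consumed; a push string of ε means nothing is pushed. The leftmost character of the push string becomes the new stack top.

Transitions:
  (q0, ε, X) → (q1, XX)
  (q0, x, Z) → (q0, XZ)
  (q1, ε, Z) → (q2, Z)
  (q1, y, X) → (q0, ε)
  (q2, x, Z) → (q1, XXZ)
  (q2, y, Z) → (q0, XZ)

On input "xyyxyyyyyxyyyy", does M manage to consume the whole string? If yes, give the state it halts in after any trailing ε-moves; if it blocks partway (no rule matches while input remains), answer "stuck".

stuck

(q0, xyyxyyyyyxyyyy, Z)
  read x, top Z: go to q0, push XZ → (q0, yyxyyyyyxyyyy, XZ)
  ε-move, top X: go to q1, push XX → (q1, yyxyyyyyxyyyy, XXZ)
  read y, top X: go to q0, push ε → (q0, yxyyyyyxyyyy, XZ)
  ε-move, top X: go to q1, push XX → (q1, yxyyyyyxyyyy, XXZ)
  read y, top X: go to q0, push ε → (q0, xyyyyyxyyyy, XZ)
  ε-move, top X: go to q1, push XX → (q1, xyyyyyxyyyy, XXZ)
No transition for (q1, x, top X); M blocks with input xyyyyyxyyyy remaining.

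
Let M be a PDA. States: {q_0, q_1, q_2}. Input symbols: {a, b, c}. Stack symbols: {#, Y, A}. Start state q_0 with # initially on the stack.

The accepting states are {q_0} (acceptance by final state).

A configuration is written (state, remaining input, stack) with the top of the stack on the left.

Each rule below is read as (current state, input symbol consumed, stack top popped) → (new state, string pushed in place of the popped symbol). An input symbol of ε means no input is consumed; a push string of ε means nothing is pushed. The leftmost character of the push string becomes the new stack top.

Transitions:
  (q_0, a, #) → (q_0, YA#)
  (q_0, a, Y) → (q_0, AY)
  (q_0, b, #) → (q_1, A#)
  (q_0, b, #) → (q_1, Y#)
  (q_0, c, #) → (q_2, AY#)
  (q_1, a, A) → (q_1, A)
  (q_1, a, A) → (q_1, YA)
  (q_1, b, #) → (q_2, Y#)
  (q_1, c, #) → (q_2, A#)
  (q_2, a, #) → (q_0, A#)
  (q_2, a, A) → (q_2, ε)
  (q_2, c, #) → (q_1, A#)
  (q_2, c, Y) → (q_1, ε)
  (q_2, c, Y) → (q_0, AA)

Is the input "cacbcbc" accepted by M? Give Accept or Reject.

One accepting computation: (q_0, cacbcbc, #) ⊢ (q_2, acbcbc, AY#) ⊢ (q_2, cbcbc, Y#) ⊢ (q_1, bcbc, #) ⊢ (q_2, cbc, Y#) ⊢ (q_1, bc, #) ⊢ (q_2, c, Y#) ⊢ (q_0, ε, AA#)
All input consumed and state q_0 ∈ F.

Accept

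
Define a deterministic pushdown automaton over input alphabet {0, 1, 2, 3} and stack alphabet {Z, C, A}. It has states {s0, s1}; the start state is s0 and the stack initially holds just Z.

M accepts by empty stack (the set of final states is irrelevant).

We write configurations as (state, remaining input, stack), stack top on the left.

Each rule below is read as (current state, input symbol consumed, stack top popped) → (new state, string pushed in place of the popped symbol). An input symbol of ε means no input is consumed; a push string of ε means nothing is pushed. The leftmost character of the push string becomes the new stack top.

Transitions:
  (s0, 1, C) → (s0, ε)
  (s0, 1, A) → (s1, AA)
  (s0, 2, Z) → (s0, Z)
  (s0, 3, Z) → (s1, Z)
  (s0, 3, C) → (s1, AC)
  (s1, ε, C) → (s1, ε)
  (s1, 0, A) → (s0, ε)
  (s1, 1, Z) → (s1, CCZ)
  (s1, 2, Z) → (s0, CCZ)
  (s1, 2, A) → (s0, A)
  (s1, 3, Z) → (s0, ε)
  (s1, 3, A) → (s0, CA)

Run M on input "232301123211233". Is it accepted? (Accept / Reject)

(s0, 232301123211233, Z) ⊢ (s0, 32301123211233, Z) ⊢ (s1, 2301123211233, Z) ⊢ (s0, 301123211233, CCZ) ⊢ (s1, 01123211233, ACCZ) ⊢ (s0, 1123211233, CCZ) ⊢ (s0, 123211233, CZ) ⊢ (s0, 23211233, Z) ⊢ (s0, 3211233, Z) ⊢ (s1, 211233, Z) ⊢ (s0, 11233, CCZ) ⊢ (s0, 1233, CZ) ⊢ (s0, 233, Z) ⊢ (s0, 33, Z) ⊢ (s1, 3, Z) ⊢ (s0, ε, ε)
All input consumed and the stack is empty.

Accept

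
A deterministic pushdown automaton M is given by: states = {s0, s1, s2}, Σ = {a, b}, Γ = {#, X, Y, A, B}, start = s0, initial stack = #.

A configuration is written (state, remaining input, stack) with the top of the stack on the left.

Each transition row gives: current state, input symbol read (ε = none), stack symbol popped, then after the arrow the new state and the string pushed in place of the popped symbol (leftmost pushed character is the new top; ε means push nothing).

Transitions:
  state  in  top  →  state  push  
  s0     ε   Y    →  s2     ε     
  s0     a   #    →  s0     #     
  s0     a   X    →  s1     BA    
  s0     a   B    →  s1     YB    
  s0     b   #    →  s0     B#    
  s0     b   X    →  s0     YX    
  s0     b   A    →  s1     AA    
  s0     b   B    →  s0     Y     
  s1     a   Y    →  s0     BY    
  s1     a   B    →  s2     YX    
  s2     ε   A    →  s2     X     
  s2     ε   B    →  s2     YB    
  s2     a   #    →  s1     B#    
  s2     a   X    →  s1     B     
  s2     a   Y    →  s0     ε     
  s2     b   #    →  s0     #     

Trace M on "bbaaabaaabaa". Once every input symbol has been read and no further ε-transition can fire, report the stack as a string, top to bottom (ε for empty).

YX#

(s0, bbaaabaaabaa, #)
  read b, top #: go to s0, push B# → (s0, baaabaaabaa, B#)
  read b, top B: go to s0, push Y → (s0, aaabaaabaa, Y#)
  ε-move, top Y: go to s2, push ε → (s2, aaabaaabaa, #)
  read a, top #: go to s1, push B# → (s1, aabaaabaa, B#)
  read a, top B: go to s2, push YX → (s2, abaaabaa, YX#)
  read a, top Y: go to s0, push ε → (s0, baaabaa, X#)
  read b, top X: go to s0, push YX → (s0, aaabaa, YX#)
  ε-move, top Y: go to s2, push ε → (s2, aaabaa, X#)
  read a, top X: go to s1, push B → (s1, aabaa, B#)
  read a, top B: go to s2, push YX → (s2, abaa, YX#)
  read a, top Y: go to s0, push ε → (s0, baa, X#)
  read b, top X: go to s0, push YX → (s0, aa, YX#)
  ε-move, top Y: go to s2, push ε → (s2, aa, X#)
  read a, top X: go to s1, push B → (s1, a, B#)
  read a, top B: go to s2, push YX → (s2, ε, YX#)
All input consumed in state s2 with stack YX#.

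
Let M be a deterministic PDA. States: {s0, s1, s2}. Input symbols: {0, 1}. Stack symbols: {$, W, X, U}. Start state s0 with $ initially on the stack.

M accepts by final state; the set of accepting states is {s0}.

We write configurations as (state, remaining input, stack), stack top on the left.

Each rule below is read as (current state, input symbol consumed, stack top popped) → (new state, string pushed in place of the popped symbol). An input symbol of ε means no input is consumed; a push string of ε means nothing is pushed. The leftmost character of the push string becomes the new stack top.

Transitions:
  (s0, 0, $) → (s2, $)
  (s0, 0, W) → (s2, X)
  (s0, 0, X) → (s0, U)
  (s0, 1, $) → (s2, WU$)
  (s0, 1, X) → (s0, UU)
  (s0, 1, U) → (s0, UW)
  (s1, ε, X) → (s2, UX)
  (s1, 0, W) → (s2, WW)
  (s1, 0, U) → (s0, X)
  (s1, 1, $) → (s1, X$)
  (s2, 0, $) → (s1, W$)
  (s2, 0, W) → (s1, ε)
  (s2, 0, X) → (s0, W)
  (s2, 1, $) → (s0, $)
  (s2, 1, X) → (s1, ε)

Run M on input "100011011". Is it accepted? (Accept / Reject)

(s0, 100011011, $)
  read 1, top $: go to s2, push WU$ → (s2, 00011011, WU$)
  read 0, top W: go to s1, push ε → (s1, 0011011, U$)
  read 0, top U: go to s0, push X → (s0, 011011, X$)
  read 0, top X: go to s0, push U → (s0, 11011, U$)
  read 1, top U: go to s0, push UW → (s0, 1011, UW$)
  read 1, top U: go to s0, push UW → (s0, 011, UWW$)
No transition applies at (s0, 011, UWW$); input not fully consumed.

Reject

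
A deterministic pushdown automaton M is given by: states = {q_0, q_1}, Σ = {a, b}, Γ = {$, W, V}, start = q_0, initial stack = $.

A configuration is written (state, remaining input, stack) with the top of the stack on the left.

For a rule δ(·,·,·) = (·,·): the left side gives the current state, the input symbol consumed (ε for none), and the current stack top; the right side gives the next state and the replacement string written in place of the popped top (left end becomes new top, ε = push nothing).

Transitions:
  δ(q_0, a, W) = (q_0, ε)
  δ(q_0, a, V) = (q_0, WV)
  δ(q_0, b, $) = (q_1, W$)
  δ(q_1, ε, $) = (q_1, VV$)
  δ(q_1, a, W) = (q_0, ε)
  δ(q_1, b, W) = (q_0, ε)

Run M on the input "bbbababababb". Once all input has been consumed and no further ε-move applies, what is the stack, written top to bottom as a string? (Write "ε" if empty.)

$

(q_0, bbbababababb, $)
  read b, top $: go to q_1, push W$ → (q_1, bbababababb, W$)
  read b, top W: go to q_0, push ε → (q_0, bababababb, $)
  read b, top $: go to q_1, push W$ → (q_1, ababababb, W$)
  read a, top W: go to q_0, push ε → (q_0, babababb, $)
  read b, top $: go to q_1, push W$ → (q_1, abababb, W$)
  read a, top W: go to q_0, push ε → (q_0, bababb, $)
  read b, top $: go to q_1, push W$ → (q_1, ababb, W$)
  read a, top W: go to q_0, push ε → (q_0, babb, $)
  read b, top $: go to q_1, push W$ → (q_1, abb, W$)
  read a, top W: go to q_0, push ε → (q_0, bb, $)
  read b, top $: go to q_1, push W$ → (q_1, b, W$)
  read b, top W: go to q_0, push ε → (q_0, ε, $)
All input consumed in state q_0 with stack $.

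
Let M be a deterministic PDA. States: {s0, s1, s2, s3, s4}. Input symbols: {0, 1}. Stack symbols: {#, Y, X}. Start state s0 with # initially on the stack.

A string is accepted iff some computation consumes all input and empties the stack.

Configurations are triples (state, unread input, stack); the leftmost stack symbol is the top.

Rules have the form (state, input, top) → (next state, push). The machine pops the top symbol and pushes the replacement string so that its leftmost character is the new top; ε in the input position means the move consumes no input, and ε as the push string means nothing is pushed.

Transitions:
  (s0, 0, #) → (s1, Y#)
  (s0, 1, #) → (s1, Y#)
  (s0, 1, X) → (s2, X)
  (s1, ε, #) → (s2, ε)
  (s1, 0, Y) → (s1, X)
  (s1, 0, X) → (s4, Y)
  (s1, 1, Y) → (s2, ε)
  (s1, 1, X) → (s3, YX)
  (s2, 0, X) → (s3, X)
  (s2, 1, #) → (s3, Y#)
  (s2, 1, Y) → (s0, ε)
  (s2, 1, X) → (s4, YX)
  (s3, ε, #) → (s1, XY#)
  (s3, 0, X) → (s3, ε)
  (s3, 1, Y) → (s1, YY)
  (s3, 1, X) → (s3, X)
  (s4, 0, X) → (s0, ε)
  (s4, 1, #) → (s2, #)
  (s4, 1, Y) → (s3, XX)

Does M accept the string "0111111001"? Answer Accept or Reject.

Reject

(s0, 0111111001, #)
  read 0, top #: go to s1, push Y# → (s1, 111111001, Y#)
  read 1, top Y: go to s2, push ε → (s2, 11111001, #)
  read 1, top #: go to s3, push Y# → (s3, 1111001, Y#)
  read 1, top Y: go to s1, push YY → (s1, 111001, YY#)
  read 1, top Y: go to s2, push ε → (s2, 11001, Y#)
  read 1, top Y: go to s0, push ε → (s0, 1001, #)
  read 1, top #: go to s1, push Y# → (s1, 001, Y#)
  read 0, top Y: go to s1, push X → (s1, 01, X#)
  read 0, top X: go to s4, push Y → (s4, 1, Y#)
  read 1, top Y: go to s3, push XX → (s3, ε, XX#)
All input consumed; stack is XX#, not empty, and no further ε-move applies.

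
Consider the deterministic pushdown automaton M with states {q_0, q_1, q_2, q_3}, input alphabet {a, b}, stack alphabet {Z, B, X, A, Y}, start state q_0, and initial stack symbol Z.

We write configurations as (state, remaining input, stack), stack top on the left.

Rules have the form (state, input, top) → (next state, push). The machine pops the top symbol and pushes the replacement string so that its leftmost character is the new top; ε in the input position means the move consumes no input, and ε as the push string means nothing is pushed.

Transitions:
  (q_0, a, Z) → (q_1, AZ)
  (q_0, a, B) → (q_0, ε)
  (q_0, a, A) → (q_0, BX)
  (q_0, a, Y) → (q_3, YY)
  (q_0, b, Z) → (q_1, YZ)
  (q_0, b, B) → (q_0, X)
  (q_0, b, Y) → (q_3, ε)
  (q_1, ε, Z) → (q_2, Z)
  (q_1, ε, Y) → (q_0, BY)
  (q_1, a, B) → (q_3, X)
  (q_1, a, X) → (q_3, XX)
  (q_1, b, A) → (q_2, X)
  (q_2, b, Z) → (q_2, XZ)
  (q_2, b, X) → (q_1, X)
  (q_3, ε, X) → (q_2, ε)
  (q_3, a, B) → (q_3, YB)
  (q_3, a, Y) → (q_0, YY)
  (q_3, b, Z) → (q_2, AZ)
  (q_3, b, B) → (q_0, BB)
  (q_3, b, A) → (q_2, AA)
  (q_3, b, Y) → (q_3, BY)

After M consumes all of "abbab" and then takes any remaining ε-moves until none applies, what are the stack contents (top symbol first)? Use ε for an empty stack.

XZ

(q_0, abbab, Z)
  read a, top Z: go to q_1, push AZ → (q_1, bbab, AZ)
  read b, top A: go to q_2, push X → (q_2, bab, XZ)
  read b, top X: go to q_1, push X → (q_1, ab, XZ)
  read a, top X: go to q_3, push XX → (q_3, b, XXZ)
  ε-move, top X: go to q_2, push ε → (q_2, b, XZ)
  read b, top X: go to q_1, push X → (q_1, ε, XZ)
All input consumed in state q_1 with stack XZ.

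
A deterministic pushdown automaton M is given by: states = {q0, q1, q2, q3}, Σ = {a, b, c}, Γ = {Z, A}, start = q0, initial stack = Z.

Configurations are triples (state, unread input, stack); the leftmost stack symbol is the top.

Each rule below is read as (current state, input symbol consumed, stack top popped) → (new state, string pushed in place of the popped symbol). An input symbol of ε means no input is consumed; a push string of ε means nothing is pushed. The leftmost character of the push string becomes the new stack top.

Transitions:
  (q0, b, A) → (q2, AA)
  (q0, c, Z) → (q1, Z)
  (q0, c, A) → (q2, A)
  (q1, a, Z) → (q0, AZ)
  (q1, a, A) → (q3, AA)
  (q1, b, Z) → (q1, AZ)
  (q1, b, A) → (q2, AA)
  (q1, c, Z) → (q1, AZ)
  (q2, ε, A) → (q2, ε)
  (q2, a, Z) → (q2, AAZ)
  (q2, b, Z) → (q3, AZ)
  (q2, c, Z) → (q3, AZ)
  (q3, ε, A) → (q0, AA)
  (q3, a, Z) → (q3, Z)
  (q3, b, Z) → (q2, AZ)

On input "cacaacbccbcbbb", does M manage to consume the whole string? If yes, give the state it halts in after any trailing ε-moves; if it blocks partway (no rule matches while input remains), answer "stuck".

q0

(q0, cacaacbccbcbbb, Z) ⊢ (q1, acaacbccbcbbb, Z) ⊢ (q0, caacbccbcbbb, AZ) ⊢ (q2, aacbccbcbbb, AZ) ⊢ (q2, aacbccbcbbb, Z) ⊢ (q2, acbccbcbbb, AAZ) ⊢ (q2, acbccbcbbb, AZ) ⊢ (q2, acbccbcbbb, Z) ⊢ (q2, cbccbcbbb, AAZ) ⊢ (q2, cbccbcbbb, AZ) ⊢ (q2, cbccbcbbb, Z) ⊢ (q3, bccbcbbb, AZ) ⊢ (q0, bccbcbbb, AAZ) ⊢ (q2, ccbcbbb, AAAZ) ⊢ (q2, ccbcbbb, AAZ) ⊢ (q2, ccbcbbb, AZ) ⊢ (q2, ccbcbbb, Z) ⊢ (q3, cbcbbb, AZ) ⊢ (q0, cbcbbb, AAZ) ⊢ (q2, bcbbb, AAZ) ⊢ (q2, bcbbb, AZ) ⊢ (q2, bcbbb, Z) ⊢ (q3, cbbb, AZ) ⊢ (q0, cbbb, AAZ) ⊢ (q2, bbb, AAZ) ⊢ (q2, bbb, AZ) ⊢ (q2, bbb, Z) ⊢ (q3, bb, AZ) ⊢ (q0, bb, AAZ) ⊢ (q2, b, AAAZ) ⊢ (q2, b, AAZ) ⊢ (q2, b, AZ) ⊢ (q2, b, Z) ⊢ (q3, ε, AZ) ⊢ (q0, ε, AAZ)
All input consumed; M is in state q0.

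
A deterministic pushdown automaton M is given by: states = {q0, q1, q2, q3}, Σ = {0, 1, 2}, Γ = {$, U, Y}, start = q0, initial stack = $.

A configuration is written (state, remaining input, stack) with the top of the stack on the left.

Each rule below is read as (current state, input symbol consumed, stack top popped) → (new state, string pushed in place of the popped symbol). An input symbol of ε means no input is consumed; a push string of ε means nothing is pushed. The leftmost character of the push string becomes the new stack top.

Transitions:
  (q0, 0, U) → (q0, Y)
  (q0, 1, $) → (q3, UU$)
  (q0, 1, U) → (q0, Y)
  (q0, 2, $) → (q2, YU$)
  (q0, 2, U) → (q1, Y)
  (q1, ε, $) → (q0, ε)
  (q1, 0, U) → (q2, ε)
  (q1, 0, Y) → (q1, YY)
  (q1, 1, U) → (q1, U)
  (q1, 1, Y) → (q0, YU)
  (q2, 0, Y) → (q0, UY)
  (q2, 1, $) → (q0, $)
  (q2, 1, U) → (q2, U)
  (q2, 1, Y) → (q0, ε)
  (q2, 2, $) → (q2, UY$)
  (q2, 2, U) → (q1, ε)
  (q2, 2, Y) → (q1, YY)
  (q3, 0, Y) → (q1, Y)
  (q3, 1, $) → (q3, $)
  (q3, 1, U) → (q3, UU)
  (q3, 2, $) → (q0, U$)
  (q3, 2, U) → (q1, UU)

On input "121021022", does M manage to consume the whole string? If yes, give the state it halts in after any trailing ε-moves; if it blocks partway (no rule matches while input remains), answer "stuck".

q1

(q0, 121021022, $)
  read 1, top $: go to q3, push UU$ → (q3, 21021022, UU$)
  read 2, top U: go to q1, push UU → (q1, 1021022, UUU$)
  read 1, top U: go to q1, push U → (q1, 021022, UUU$)
  read 0, top U: go to q2, push ε → (q2, 21022, UU$)
  read 2, top U: go to q1, push ε → (q1, 1022, U$)
  read 1, top U: go to q1, push U → (q1, 022, U$)
  read 0, top U: go to q2, push ε → (q2, 22, $)
  read 2, top $: go to q2, push UY$ → (q2, 2, UY$)
  read 2, top U: go to q1, push ε → (q1, ε, Y$)
All input consumed; M is in state q1.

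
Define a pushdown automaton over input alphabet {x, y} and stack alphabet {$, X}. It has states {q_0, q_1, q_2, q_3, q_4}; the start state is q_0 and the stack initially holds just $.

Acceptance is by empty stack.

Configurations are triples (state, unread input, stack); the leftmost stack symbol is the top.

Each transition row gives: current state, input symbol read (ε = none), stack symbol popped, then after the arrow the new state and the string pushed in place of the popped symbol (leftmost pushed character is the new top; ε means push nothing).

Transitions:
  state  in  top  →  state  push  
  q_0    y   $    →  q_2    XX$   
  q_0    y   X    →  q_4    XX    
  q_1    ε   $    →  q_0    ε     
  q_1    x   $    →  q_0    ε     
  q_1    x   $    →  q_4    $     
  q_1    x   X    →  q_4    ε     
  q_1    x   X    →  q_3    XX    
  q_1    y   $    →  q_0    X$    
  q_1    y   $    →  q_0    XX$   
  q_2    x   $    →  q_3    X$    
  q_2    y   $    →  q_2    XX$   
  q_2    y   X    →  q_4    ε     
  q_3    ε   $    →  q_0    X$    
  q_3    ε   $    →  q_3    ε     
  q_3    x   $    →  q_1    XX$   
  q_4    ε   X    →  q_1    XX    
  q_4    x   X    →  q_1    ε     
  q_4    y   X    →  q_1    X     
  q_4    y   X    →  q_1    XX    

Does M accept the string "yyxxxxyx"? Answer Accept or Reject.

Reject

No computation consumes all input and empties the stack.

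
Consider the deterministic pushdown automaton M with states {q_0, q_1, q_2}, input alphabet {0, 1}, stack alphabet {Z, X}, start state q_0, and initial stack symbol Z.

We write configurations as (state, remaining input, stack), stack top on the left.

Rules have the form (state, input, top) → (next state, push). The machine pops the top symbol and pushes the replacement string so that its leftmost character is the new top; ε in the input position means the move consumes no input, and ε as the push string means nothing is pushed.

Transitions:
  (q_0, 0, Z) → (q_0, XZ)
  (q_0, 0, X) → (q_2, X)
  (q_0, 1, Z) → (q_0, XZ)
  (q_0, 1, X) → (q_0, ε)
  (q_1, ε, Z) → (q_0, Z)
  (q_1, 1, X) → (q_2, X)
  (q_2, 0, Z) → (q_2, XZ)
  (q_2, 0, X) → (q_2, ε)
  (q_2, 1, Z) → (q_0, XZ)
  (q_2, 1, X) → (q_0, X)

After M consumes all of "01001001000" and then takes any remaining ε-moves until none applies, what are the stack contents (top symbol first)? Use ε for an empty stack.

XZ

(q_0, 01001001000, Z)
  read 0, top Z: go to q_0, push XZ → (q_0, 1001001000, XZ)
  read 1, top X: go to q_0, push ε → (q_0, 001001000, Z)
  read 0, top Z: go to q_0, push XZ → (q_0, 01001000, XZ)
  read 0, top X: go to q_2, push X → (q_2, 1001000, XZ)
  read 1, top X: go to q_0, push X → (q_0, 001000, XZ)
  read 0, top X: go to q_2, push X → (q_2, 01000, XZ)
  read 0, top X: go to q_2, push ε → (q_2, 1000, Z)
  read 1, top Z: go to q_0, push XZ → (q_0, 000, XZ)
  read 0, top X: go to q_2, push X → (q_2, 00, XZ)
  read 0, top X: go to q_2, push ε → (q_2, 0, Z)
  read 0, top Z: go to q_2, push XZ → (q_2, ε, XZ)
All input consumed in state q_2 with stack XZ.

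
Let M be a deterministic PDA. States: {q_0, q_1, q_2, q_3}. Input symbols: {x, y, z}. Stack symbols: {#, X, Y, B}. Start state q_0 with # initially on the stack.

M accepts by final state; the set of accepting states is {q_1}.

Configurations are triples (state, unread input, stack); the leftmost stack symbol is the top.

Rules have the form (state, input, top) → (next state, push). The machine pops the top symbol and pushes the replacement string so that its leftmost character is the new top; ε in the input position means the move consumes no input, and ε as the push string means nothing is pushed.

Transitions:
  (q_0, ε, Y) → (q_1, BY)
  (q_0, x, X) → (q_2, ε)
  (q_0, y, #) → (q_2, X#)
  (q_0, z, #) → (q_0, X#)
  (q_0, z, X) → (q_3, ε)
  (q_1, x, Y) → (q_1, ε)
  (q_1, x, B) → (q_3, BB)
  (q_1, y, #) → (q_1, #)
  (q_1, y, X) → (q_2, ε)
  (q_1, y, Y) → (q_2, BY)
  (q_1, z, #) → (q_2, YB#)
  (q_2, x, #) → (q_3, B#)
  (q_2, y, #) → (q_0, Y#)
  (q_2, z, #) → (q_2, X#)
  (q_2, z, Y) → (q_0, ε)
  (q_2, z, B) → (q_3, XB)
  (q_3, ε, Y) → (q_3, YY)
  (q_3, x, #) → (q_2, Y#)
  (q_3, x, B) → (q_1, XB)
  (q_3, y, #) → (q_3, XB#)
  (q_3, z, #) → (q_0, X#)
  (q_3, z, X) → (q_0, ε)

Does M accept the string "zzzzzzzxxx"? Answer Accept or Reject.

(q_0, zzzzzzzxxx, #)
  read z, top #: go to q_0, push X# → (q_0, zzzzzzxxx, X#)
  read z, top X: go to q_3, push ε → (q_3, zzzzzxxx, #)
  read z, top #: go to q_0, push X# → (q_0, zzzzxxx, X#)
  read z, top X: go to q_3, push ε → (q_3, zzzxxx, #)
  read z, top #: go to q_0, push X# → (q_0, zzxxx, X#)
  read z, top X: go to q_3, push ε → (q_3, zxxx, #)
  read z, top #: go to q_0, push X# → (q_0, xxx, X#)
  read x, top X: go to q_2, push ε → (q_2, xx, #)
  read x, top #: go to q_3, push B# → (q_3, x, B#)
  read x, top B: go to q_1, push XB → (q_1, ε, XB#)
All input consumed; state q_1 ∈ F.

Accept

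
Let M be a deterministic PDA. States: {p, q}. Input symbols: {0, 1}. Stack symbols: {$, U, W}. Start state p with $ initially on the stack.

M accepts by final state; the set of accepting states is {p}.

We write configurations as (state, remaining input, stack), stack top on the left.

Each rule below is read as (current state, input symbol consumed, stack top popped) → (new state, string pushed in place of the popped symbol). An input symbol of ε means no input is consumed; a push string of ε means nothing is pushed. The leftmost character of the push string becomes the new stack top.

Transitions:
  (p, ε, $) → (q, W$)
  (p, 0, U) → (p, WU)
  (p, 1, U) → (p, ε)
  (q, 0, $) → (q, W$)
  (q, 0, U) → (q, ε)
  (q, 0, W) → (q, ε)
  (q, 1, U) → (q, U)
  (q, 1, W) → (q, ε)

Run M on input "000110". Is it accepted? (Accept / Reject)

(p, 000110, $)
  ε-move, top $: go to q, push W$ → (q, 000110, W$)
  read 0, top W: go to q, push ε → (q, 00110, $)
  read 0, top $: go to q, push W$ → (q, 0110, W$)
  read 0, top W: go to q, push ε → (q, 110, $)
No transition applies at (q, 110, $); input not fully consumed.

Reject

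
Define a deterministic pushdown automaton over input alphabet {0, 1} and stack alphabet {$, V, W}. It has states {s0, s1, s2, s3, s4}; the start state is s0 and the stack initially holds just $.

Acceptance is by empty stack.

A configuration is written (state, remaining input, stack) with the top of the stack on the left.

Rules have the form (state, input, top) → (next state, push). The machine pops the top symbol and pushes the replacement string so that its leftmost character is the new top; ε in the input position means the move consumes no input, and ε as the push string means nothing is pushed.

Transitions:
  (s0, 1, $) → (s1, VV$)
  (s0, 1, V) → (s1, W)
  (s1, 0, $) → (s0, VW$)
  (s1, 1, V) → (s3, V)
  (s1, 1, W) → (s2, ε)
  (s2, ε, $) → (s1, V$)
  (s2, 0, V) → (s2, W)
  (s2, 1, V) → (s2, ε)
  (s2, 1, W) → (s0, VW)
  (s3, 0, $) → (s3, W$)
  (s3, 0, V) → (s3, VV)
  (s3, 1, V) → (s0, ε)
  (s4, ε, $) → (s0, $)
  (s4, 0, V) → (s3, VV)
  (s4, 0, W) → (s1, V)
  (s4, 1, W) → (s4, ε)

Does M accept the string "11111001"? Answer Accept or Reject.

Reject

(s0, 11111001, $) ⊢ (s1, 1111001, VV$) ⊢ (s3, 111001, VV$) ⊢ (s0, 11001, V$) ⊢ (s1, 1001, W$) ⊢ (s2, 001, $) ⊢ (s1, 001, V$)
No transition applies at (s1, 001, V$); input not fully consumed.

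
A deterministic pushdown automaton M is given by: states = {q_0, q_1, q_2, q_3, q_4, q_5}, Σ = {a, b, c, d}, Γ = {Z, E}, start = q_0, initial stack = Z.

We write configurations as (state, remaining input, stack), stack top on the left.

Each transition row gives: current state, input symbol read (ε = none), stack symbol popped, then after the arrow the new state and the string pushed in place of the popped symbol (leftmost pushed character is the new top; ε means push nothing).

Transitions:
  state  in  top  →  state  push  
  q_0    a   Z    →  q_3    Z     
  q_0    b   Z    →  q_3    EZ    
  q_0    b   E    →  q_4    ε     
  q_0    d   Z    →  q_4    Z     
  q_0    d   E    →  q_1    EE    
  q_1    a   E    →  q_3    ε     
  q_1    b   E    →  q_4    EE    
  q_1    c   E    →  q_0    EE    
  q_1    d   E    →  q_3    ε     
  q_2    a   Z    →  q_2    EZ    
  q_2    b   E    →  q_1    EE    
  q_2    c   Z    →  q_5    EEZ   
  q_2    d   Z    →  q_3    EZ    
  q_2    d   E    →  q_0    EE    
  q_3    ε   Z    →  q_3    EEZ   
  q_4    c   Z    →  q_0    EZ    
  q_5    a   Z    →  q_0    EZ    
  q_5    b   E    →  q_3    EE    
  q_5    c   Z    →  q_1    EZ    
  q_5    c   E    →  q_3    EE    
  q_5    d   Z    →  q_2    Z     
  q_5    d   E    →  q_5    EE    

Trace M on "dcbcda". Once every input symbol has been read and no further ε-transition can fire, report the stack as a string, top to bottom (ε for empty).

EZ

(q_0, dcbcda, Z) ⊢ (q_4, cbcda, Z) ⊢ (q_0, bcda, EZ) ⊢ (q_4, cda, Z) ⊢ (q_0, da, EZ) ⊢ (q_1, a, EEZ) ⊢ (q_3, ε, EZ)
All input consumed in state q_3 with stack EZ.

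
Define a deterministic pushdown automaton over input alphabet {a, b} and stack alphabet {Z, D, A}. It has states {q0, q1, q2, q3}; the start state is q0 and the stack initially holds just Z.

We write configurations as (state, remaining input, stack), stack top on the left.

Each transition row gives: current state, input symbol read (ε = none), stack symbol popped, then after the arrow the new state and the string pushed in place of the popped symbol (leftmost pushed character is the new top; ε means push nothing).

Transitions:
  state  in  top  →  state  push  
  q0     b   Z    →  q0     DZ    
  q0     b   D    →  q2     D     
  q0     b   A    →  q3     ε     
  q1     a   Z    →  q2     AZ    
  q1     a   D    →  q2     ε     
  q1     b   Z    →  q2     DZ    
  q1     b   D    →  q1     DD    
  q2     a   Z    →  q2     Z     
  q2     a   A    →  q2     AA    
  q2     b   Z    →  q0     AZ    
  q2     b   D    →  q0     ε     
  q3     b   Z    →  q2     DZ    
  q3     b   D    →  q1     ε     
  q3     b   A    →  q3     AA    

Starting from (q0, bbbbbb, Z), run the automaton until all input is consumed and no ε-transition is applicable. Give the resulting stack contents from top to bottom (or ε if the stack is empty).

(q0, bbbbbb, Z)
  read b, top Z: go to q0, push DZ → (q0, bbbbb, DZ)
  read b, top D: go to q2, push D → (q2, bbbb, DZ)
  read b, top D: go to q0, push ε → (q0, bbb, Z)
  read b, top Z: go to q0, push DZ → (q0, bb, DZ)
  read b, top D: go to q2, push D → (q2, b, DZ)
  read b, top D: go to q0, push ε → (q0, ε, Z)
All input consumed in state q0 with stack Z.

Z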